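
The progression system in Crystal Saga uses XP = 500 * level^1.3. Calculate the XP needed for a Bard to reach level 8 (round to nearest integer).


XP = 500 * level^1.3
Substitute level = 8:
XP = 500 * 8^1.3
= 500 * 14.9285
= 7464

7464 XP


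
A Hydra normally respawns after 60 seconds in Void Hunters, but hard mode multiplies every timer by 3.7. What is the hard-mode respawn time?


Respawn time = base * multiplier
= 60 * 3.7
= 222.0 seconds

222.0 seconds


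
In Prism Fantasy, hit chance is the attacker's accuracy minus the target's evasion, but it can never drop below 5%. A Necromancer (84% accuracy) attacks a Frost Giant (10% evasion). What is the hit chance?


accuracy - evasion = 84 - 10 = 74
Apply floor: max(74, 5) = 74
Hit chance = 74%

74%


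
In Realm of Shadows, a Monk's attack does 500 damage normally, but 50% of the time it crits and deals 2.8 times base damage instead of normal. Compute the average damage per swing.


E[dmg] = base * (1 + crit_chance * (crit_mult - 1))
cc as decimal = 50/100 = 0.5
cm - 1 = 2.8 - 1 = 1.8
Bonus factor = 0.5 * 1.8 = 0.9
Total multiplier = 1 + 0.9 = 1.9
Expected damage = 500 * 1.9 = 950.00

950.00 damage


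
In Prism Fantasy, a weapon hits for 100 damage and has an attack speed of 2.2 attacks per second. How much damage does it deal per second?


DPS = damage * attack_speed
= 100 * 2.2
= 220.0

220.0 DPS


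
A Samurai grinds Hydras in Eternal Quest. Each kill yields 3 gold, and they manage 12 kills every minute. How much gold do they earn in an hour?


Gold per minute = 3 * 12 = 36
Gold per hour = 36 * 60 = 2160

2160 gold/hour


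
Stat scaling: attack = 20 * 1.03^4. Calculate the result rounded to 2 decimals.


value = base * growth^level
= 20 * 1.03^4
= 20 * 1.125509
= 22.51

22.51 attack


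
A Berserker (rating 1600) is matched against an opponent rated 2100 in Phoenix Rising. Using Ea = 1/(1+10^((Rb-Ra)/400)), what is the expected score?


Elo expected score: Ea = 1/(1 + 10^((Rb-Ra)/400))
Rb - Ra = 2100 - 1600 = 500
(Rb-Ra)/400 = 500/400 = 1.25
10^1.25 = 17.782794
Ea = 1/(1 + 17.782794) = 1/18.782794 = 0.0532

0.0532


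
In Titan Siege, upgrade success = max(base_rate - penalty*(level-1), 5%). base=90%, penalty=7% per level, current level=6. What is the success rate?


raw_rate = 90 - 7 * (6 - 1)
= 90 - 7 * 5
= 90 - 35
= 55
Apply floor: max(55, 5) = 55%

55%


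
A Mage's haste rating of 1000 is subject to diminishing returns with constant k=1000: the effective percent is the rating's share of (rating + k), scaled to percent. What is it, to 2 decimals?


effective% = rating / (rating + k) * 100
= 1000 / (1000 + 1000) * 100
= 1000 / 2000 * 100
= 0.5 * 100
= 50.00%

50.00%


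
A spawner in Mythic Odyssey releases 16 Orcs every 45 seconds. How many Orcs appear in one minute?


Spawns per minute = count * (60 / interval)
= 16 * (60 / 45)
= 16 * 1.3333
= 21.33

21.33 per minute


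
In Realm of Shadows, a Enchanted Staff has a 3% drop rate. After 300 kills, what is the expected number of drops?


Expected drops = kills * (drop_rate / 100)
= 300 * (3 / 100)
= 300 * 0.03
= 9.0

9.0 drops


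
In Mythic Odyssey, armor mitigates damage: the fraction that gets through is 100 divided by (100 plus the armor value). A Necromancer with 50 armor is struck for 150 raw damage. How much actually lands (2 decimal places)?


actual = 150 * 100 / (100 + 50)
= 150 * 100 / 150
= 15000 / 150
= 100.00

100.00 damage


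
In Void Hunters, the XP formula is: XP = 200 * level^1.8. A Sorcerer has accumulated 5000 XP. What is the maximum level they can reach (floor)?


XP = 200 * level^1.8, so level = (XP / 200)^(1/1.8)
= (5000 / 200)^(1/1.8)
= 25.0^0.5556
= 5.9791
Floor: level = 5

level 5


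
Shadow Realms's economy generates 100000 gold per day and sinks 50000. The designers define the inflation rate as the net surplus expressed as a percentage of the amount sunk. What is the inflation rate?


Net gold = 100000 - 50000 = 50000
Inflation rate = net / sunk * 100 = 50000 / 50000 * 100
= 1.0 * 100
= 100.00%

100.00%


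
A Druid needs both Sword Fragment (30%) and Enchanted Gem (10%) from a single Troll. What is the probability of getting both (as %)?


For independent events, P(both) = P(A) * P(B)
= 30% * 10%
= 300 / 100 %
= 3.0%

3.0%


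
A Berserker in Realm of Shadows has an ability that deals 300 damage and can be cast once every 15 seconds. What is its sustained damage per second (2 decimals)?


DPS = damage / cooldown
= 300 / 15
= 20.00

20.00 DPS


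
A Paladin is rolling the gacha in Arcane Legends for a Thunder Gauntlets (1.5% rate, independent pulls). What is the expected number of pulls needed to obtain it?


Expected pulls for a geometric distribution = 1/p = 100 / rate%
= 100 / 1.5
= 66.67

66.67 pulls


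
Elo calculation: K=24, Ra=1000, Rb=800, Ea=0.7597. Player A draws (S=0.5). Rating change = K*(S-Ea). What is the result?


Elo update: delta = K * (S - Ea), where S = 0.5 (draws)
S - Ea = 0.5 - 0.7597 = -0.2597
Rating change = 24 * -0.2597
= -6.23

-6.23 rating points


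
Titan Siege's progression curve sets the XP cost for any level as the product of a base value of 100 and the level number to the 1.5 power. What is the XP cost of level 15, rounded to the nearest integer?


XP = 100 * level^1.5
Substitute level = 15:
XP = 100 * 15^1.5
= 100 * 58.0948
= 5809

5809 XP


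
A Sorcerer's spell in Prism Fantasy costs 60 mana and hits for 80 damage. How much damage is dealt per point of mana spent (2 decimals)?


Efficiency = damage / mana
= 80 / 60
= 1.33

1.33 dmg/mana


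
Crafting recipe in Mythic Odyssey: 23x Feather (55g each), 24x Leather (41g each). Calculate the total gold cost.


Cost breakdown:
  Feather: 23 * 55 = 1265
  Leather: 24 * 41 = 984
Total = 1265 + 984 = 2249

2249 gold


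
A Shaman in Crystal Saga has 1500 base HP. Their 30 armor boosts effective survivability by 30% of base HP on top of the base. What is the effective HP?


EHP = 1500 * (1 + 30/100)
= 1500 * (1 + 0.3)
= 1500 * 1.3
= 1950.0

1950.0 EHP


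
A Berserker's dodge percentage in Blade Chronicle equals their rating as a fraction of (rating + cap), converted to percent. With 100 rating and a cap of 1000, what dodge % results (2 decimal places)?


dodge% = 100 / (100 + 1000) * 100
= 100 / 1100 * 100
= 0.090909 * 100
= 9.09%

9.09%


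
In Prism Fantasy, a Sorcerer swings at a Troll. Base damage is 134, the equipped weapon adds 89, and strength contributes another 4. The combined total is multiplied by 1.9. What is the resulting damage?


Sum base + weapon + str = 134 + 89 + 4 = 227
Multiply by 1.9:
227 * 1.9 = 431.3

431.3 damage


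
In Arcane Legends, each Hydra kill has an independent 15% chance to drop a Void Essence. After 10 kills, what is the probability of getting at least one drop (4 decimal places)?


P(at least one) = 1 - P(none) = 1 - (1-p)^n
p = 15/100 = 0.15
1 - p = 0.85
(1 - p)^10 = 0.85^10 = 0.196874
P(at least one) = 1 - 0.196874 = 0.8031

0.8031


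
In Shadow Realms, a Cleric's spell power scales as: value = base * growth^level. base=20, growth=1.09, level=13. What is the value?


value = base * growth^level
= 20 * 1.09^13
= 20 * 3.065805
= 61.32

61.32 spell power


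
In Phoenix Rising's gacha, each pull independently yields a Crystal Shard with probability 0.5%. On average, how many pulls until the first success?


Expected pulls for a geometric distribution = 1/p = 100 / rate%
= 100 / 0.5
= 200.0

200.0 pulls


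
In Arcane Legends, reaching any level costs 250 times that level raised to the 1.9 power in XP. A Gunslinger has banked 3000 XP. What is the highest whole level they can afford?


XP = 250 * level^1.9, so level = (XP / 250)^(1/1.9)
= (3000 / 250)^(1/1.9)
= 12.0^0.5263
= 3.6982
Floor: level = 3

level 3


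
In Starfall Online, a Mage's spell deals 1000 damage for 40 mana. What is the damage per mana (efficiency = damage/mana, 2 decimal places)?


Efficiency = damage / mana
= 1000 / 40
= 25.00

25.00 dmg/mana


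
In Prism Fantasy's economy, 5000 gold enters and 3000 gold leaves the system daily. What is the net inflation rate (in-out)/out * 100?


Net gold = 5000 - 3000 = 2000
Inflation rate = net / sunk * 100 = 2000 / 3000 * 100
= 0.666667 * 100
= 66.67%

66.67%


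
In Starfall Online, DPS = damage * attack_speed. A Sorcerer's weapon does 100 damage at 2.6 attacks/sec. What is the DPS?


DPS = damage * attack_speed
= 100 * 2.6
= 260.0

260.0 DPS


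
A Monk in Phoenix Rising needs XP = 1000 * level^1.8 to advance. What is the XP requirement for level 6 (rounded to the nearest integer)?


XP = 1000 * level^1.8
Substitute level = 6:
XP = 1000 * 6^1.8
= 1000 * 25.1578
= 25158

25158 XP


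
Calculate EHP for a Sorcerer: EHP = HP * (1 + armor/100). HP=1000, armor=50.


EHP = 1000 * (1 + 50/100)
= 1000 * (1 + 0.5)
= 1000 * 1.5
= 1500.0

1500.0 EHP


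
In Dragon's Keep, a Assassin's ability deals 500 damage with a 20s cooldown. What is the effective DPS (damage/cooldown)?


DPS = damage / cooldown
= 500 / 20
= 25.00

25.00 DPS


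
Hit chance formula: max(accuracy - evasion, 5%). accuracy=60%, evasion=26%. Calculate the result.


accuracy - evasion = 60 - 26 = 34
Apply floor: max(34, 5) = 34
Hit chance = 34%

34%


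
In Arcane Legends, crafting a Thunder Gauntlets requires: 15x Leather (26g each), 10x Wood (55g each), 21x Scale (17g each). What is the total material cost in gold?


Cost breakdown:
  Leather: 15 * 26 = 390
  Wood: 10 * 55 = 550
  Scale: 21 * 17 = 357
Total = 390 + 550 + 357 = 1297

1297 gold


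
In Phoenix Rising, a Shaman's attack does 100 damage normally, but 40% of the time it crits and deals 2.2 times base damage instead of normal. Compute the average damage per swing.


E[dmg] = base * (1 + crit_chance * (crit_mult - 1))
cc as decimal = 40/100 = 0.4
cm - 1 = 2.2 - 1 = 1.2
Bonus factor = 0.4 * 1.2 = 0.48
Total multiplier = 1 + 0.48 = 1.48
Expected damage = 100 * 1.48 = 148.00

148.00 damage


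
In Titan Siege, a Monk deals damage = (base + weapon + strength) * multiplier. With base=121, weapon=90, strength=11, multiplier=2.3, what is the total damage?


Sum base + weapon + str = 121 + 90 + 11 = 222
Multiply by 2.3:
222 * 2.3 = 510.6

510.6 damage


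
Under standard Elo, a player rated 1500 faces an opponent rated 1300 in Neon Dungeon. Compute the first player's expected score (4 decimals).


Elo expected score: Ea = 1/(1 + 10^((Rb-Ra)/400))
Rb - Ra = 1300 - 1500 = -200
(Rb-Ra)/400 = -200/400 = -0.5
10^-0.5 = 0.316228
Ea = 1/(1 + 0.316228) = 1/1.316228 = 0.7597

0.7597


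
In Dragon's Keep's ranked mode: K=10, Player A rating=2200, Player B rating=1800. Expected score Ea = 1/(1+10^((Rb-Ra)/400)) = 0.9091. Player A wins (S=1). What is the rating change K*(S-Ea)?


Elo update: delta = K * (S - Ea), where S = 1 (wins)
S - Ea = 1 - 0.9091 = 0.0909
Rating change = 10 * 0.0909
= 0.91

0.91 rating points


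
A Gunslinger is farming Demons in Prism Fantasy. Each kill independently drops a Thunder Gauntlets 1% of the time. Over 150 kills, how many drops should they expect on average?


Expected drops = kills * (drop_rate / 100)
= 150 * (1 / 100)
= 150 * 0.01
= 1.5

1.5 drops


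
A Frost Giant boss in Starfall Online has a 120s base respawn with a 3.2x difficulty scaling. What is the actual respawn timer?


Respawn time = base * multiplier
= 120 * 3.2
= 384.0 seconds

384.0 seconds


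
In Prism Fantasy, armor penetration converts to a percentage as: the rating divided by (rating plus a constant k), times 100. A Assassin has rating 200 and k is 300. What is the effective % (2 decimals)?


effective% = rating / (rating + k) * 100
= 200 / (200 + 300) * 100
= 200 / 500 * 100
= 0.4 * 100
= 40.00%

40.00%


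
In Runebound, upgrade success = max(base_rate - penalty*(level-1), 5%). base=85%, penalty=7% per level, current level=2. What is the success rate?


raw_rate = 85 - 7 * (2 - 1)
= 85 - 7 * 1
= 85 - 7
= 78
Apply floor: max(78, 5) = 78%

78%


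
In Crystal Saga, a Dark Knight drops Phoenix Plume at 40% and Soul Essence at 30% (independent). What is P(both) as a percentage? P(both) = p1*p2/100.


For independent events, P(both) = P(A) * P(B)
= 40% * 30%
= 1200 / 100 %
= 12.0%

12.0%


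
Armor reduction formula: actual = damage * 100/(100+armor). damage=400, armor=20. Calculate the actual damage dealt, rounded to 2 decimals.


actual = 400 * 100 / (100 + 20)
= 400 * 100 / 120
= 40000 / 120
= 333.33

333.33 damage


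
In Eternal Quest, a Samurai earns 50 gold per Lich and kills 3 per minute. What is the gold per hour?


Gold per minute = 50 * 3 = 150
Gold per hour = 150 * 60 = 9000

9000 gold/hour


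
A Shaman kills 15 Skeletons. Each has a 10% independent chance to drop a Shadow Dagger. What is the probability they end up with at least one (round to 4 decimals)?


P(at least one) = 1 - P(none) = 1 - (1-p)^n
p = 10/100 = 0.1
1 - p = 0.9
(1 - p)^15 = 0.9^15 = 0.205891
P(at least one) = 1 - 0.205891 = 0.7941

0.7941


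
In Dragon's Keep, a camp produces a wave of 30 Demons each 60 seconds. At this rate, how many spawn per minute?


Spawns per minute = count * (60 / interval)
= 30 * (60 / 60)
= 30 * 1.0
= 30.0

30.0 per minute


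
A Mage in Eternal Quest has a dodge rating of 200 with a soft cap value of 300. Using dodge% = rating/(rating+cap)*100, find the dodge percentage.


dodge% = 200 / (200 + 300) * 100
= 200 / 500 * 100
= 0.4 * 100
= 40.00%

40.00%


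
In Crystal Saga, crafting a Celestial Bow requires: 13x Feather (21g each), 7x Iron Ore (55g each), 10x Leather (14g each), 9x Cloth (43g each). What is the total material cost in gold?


Cost breakdown:
  Feather: 13 * 21 = 273
  Iron Ore: 7 * 55 = 385
  Leather: 10 * 14 = 140
  Cloth: 9 * 43 = 387
Total = 273 + 385 + 140 + 387 = 1185

1185 gold


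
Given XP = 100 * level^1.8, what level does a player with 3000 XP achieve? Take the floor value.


XP = 100 * level^1.8, so level = (XP / 100)^(1/1.8)
= (3000 / 100)^(1/1.8)
= 30.0^0.5556
= 6.6164
Floor: level = 6

level 6


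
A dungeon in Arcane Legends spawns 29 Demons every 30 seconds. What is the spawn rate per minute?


Spawns per minute = count * (60 / interval)
= 29 * (60 / 30)
= 29 * 2.0
= 58.0

58.0 per minute


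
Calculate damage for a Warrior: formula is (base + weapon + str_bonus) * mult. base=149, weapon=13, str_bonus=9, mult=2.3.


Sum base + weapon + str = 149 + 13 + 9 = 171
Multiply by 2.3:
171 * 2.3 = 393.3

393.3 damage


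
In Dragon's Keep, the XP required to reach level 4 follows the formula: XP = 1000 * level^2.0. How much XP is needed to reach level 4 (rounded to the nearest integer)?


XP = 1000 * level^2.0
Substitute level = 4:
XP = 1000 * 4^2.0
= 1000 * 16.0
= 16000

16000 XP


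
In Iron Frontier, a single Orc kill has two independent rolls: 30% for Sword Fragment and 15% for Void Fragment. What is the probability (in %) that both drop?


For independent events, P(both) = P(A) * P(B)
= 30% * 15%
= 450 / 100 %
= 4.5%

4.5%


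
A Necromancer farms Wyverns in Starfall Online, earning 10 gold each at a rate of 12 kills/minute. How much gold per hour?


Gold per minute = 10 * 12 = 120
Gold per hour = 120 * 60 = 7200

7200 gold/hour


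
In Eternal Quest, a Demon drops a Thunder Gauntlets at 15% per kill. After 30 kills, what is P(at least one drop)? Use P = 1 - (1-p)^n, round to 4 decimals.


P(at least one) = 1 - P(none) = 1 - (1-p)^n
p = 15/100 = 0.15
1 - p = 0.85
(1 - p)^30 = 0.85^30 = 0.007631
P(at least one) = 1 - 0.007631 = 0.9924

0.9924


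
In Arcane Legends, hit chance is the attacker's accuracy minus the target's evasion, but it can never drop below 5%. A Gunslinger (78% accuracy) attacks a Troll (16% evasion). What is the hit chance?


accuracy - evasion = 78 - 16 = 62
Apply floor: max(62, 5) = 62
Hit chance = 62%

62%


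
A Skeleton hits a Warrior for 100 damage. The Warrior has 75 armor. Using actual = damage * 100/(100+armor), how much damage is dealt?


actual = 100 * 100 / (100 + 75)
= 100 * 100 / 175
= 10000 / 175
= 57.14

57.14 damage


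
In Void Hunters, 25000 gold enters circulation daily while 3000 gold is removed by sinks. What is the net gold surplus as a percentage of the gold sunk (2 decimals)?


Net gold = 25000 - 3000 = 22000
Inflation rate = net / sunk * 100 = 22000 / 3000 * 100
= 7.333333 * 100
= 733.33%

733.33%


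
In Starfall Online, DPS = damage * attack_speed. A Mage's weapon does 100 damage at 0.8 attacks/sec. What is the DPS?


DPS = damage * attack_speed
= 100 * 0.8
= 80.0

80.0 DPS


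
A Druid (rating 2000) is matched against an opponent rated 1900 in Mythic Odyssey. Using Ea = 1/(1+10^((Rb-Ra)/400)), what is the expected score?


Elo expected score: Ea = 1/(1 + 10^((Rb-Ra)/400))
Rb - Ra = 1900 - 2000 = -100
(Rb-Ra)/400 = -100/400 = -0.25
10^-0.25 = 0.562341
Ea = 1/(1 + 0.562341) = 1/1.562341 = 0.6401

0.6401


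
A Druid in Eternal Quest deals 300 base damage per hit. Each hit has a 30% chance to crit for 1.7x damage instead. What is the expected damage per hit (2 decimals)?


E[dmg] = base * (1 + crit_chance * (crit_mult - 1))
cc as decimal = 30/100 = 0.3
cm - 1 = 1.7 - 1 = 0.7
Bonus factor = 0.3 * 0.7 = 0.21
Total multiplier = 1 + 0.21 = 1.21
Expected damage = 300 * 1.21 = 363.00

363.00 damage


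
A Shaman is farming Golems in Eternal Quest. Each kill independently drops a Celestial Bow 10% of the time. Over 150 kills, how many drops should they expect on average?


Expected drops = kills * (drop_rate / 100)
= 150 * (10 / 100)
= 150 * 0.1
= 15.0

15.0 drops


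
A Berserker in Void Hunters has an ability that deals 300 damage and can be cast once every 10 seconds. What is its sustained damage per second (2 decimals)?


DPS = damage / cooldown
= 300 / 10
= 30.00

30.00 DPS


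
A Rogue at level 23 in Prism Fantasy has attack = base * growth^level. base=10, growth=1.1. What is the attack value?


value = base * growth^level
= 10 * 1.1^23
= 10 * 8.954302
= 89.54

89.54 attack


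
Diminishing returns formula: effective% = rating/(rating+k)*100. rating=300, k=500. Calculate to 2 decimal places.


effective% = rating / (rating + k) * 100
= 300 / (300 + 500) * 100
= 300 / 800 * 100
= 0.375 * 100
= 37.50%

37.50%


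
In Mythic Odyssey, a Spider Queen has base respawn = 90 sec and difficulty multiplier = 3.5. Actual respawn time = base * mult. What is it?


Respawn time = base * multiplier
= 90 * 3.5
= 315.0 seconds

315.0 seconds


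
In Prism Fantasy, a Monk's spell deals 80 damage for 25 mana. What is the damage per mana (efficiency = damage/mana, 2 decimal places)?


Efficiency = damage / mana
= 80 / 25
= 3.20

3.20 dmg/mana


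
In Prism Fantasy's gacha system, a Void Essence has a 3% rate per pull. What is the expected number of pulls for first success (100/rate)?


Expected pulls for a geometric distribution = 1/p = 100 / rate%
= 100 / 3
= 33.33

33.33 pulls


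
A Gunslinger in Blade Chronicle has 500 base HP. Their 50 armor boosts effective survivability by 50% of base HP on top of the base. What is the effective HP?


EHP = 500 * (1 + 50/100)
= 500 * (1 + 0.5)
= 500 * 1.5
= 750.0

750.0 EHP


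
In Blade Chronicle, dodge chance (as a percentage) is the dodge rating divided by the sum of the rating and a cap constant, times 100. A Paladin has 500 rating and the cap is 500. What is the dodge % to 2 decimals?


dodge% = 500 / (500 + 500) * 100
= 500 / 1000 * 100
= 0.5 * 100
= 50.00%

50.00%


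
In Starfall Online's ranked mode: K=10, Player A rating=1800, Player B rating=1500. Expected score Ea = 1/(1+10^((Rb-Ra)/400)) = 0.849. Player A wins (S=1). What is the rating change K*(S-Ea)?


Elo update: delta = K * (S - Ea), where S = 1 (wins)
S - Ea = 1 - 0.849 = 0.151
Rating change = 10 * 0.151
= 1.51

1.51 rating points


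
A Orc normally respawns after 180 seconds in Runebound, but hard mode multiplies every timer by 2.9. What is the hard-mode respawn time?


Respawn time = base * multiplier
= 180 * 2.9
= 522.0 seconds

522.0 seconds


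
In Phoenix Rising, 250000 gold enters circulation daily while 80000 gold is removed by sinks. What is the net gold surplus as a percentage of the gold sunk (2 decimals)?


Net gold = 250000 - 80000 = 170000
Inflation rate = net / sunk * 100 = 170000 / 80000 * 100
= 2.125 * 100
= 212.50%

212.50%


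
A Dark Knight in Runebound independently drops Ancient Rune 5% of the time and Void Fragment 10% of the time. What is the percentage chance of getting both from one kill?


For independent events, P(both) = P(A) * P(B)
= 5% * 10%
= 50 / 100 %
= 0.5%

0.5%


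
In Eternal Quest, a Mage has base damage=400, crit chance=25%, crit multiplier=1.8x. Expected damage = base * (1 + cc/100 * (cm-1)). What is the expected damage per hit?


E[dmg] = base * (1 + crit_chance * (crit_mult - 1))
cc as decimal = 25/100 = 0.25
cm - 1 = 1.8 - 1 = 0.8
Bonus factor = 0.25 * 0.8 = 0.2
Total multiplier = 1 + 0.2 = 1.2
Expected damage = 400 * 1.2 = 480.00

480.00 damage


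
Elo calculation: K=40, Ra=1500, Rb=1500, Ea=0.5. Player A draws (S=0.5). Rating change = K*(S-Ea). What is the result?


Elo update: delta = K * (S - Ea), where S = 0.5 (draws)
S - Ea = 0.5 - 0.5 = 0.0
Rating change = 40 * 0.0
= 0.00

0.00 rating points


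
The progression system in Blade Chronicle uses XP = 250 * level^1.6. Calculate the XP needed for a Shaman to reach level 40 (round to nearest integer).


XP = 250 * level^1.6
Substitute level = 40:
XP = 250 * 40^1.6
= 250 * 365.844
= 91461

91461 XP


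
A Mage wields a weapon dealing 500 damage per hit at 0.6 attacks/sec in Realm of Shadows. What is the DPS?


DPS = damage * attack_speed
= 500 * 0.6
= 300.0

300.0 DPS


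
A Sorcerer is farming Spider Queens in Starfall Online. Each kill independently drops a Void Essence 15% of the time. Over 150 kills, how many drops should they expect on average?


Expected drops = kills * (drop_rate / 100)
= 150 * (15 / 100)
= 150 * 0.15
= 22.5

22.5 drops


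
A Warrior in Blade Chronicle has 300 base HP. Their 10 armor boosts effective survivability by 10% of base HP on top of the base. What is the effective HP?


EHP = 300 * (1 + 10/100)
= 300 * (1 + 0.1)
= 300 * 1.1
= 330.0

330.0 EHP


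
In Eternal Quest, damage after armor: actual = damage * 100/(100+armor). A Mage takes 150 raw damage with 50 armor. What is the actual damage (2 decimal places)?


actual = 150 * 100 / (100 + 50)
= 150 * 100 / 150
= 15000 / 150
= 100.00

100.00 damage


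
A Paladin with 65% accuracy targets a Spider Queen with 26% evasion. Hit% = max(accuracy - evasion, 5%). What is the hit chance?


accuracy - evasion = 65 - 26 = 39
Apply floor: max(39, 5) = 39
Hit chance = 39%

39%


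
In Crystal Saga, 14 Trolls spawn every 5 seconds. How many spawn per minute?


Spawns per minute = count * (60 / interval)
= 14 * (60 / 5)
= 14 * 12.0
= 168.0

168.0 per minute


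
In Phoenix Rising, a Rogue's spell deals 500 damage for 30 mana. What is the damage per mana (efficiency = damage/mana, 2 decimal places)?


Efficiency = damage / mana
= 500 / 30
= 16.67

16.67 dmg/mana


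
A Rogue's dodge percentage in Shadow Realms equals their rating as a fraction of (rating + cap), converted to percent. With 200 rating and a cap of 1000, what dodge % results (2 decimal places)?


dodge% = 200 / (200 + 1000) * 100
= 200 / 1200 * 100
= 0.166667 * 100
= 16.67%

16.67%


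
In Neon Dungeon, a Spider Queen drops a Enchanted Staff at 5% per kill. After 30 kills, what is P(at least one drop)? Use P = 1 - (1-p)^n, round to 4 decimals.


P(at least one) = 1 - P(none) = 1 - (1-p)^n
p = 5/100 = 0.05
1 - p = 0.95
(1 - p)^30 = 0.95^30 = 0.214639
P(at least one) = 1 - 0.214639 = 0.7854

0.7854


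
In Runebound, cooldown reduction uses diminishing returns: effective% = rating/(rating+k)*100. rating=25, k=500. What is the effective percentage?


effective% = rating / (rating + k) * 100
= 25 / (25 + 500) * 100
= 25 / 525 * 100
= 0.047619 * 100
= 4.76%

4.76%


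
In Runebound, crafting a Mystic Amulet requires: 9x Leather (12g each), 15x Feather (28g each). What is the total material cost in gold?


Cost breakdown:
  Leather: 9 * 12 = 108
  Feather: 15 * 28 = 420
Total = 108 + 420 = 528

528 gold


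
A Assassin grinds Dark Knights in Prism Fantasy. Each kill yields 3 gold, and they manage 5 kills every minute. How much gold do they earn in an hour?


Gold per minute = 3 * 5 = 15
Gold per hour = 15 * 60 = 900

900 gold/hour


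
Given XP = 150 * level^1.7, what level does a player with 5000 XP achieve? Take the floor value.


XP = 150 * level^1.7, so level = (XP / 150)^(1/1.7)
= (5000 / 150)^(1/1.7)
= 33.3333^0.5882
= 7.867
Floor: level = 7

level 7


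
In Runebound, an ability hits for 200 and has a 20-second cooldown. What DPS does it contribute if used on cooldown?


DPS = damage / cooldown
= 200 / 20
= 10.00

10.00 DPS


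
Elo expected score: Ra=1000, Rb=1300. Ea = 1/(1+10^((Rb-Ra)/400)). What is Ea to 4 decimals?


Elo expected score: Ea = 1/(1 + 10^((Rb-Ra)/400))
Rb - Ra = 1300 - 1000 = 300
(Rb-Ra)/400 = 300/400 = 0.75
10^0.75 = 5.623413
Ea = 1/(1 + 5.623413) = 1/6.623413 = 0.1510

0.1510


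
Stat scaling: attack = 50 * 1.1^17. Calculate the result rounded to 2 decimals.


value = base * growth^level
= 50 * 1.1^17
= 50 * 5.05447
= 252.72

252.72 attack


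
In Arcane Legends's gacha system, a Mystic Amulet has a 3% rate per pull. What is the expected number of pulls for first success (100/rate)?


Expected pulls for a geometric distribution = 1/p = 100 / rate%
= 100 / 3
= 33.33

33.33 pulls


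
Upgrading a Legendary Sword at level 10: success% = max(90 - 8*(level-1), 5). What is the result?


raw_rate = 90 - 8 * (10 - 1)
= 90 - 8 * 9
= 90 - 72
= 18
Apply floor: max(18, 5) = 18%

18%


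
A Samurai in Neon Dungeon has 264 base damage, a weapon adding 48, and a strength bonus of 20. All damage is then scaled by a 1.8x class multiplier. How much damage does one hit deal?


Sum base + weapon + str = 264 + 48 + 20 = 332
Multiply by 1.8:
332 * 1.8 = 597.6

597.6 damage


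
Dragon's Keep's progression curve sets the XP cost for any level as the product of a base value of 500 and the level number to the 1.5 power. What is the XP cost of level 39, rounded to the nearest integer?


XP = 500 * level^1.5
Substitute level = 39:
XP = 500 * 39^1.5
= 500 * 243.5549
= 121777

121777 XP


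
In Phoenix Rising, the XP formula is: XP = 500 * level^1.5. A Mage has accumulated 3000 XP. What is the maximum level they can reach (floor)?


XP = 500 * level^1.5, so level = (XP / 500)^(1/1.5)
= (3000 / 500)^(1/1.5)
= 6.0^0.6667
= 3.3019
Floor: level = 3

level 3


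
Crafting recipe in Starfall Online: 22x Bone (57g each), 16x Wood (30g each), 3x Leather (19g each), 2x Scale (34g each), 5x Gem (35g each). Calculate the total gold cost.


Cost breakdown:
  Bone: 22 * 57 = 1254
  Wood: 16 * 30 = 480
  Leather: 3 * 19 = 57
  Scale: 2 * 34 = 68
  Gem: 5 * 35 = 175
Total = 1254 + 480 + 57 + 68 + 175 = 2034

2034 gold


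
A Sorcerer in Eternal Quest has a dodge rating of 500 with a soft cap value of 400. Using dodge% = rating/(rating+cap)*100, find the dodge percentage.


dodge% = 500 / (500 + 400) * 100
= 500 / 900 * 100
= 0.555556 * 100
= 55.56%

55.56%


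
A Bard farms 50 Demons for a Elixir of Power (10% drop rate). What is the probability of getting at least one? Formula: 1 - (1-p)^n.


P(at least one) = 1 - P(none) = 1 - (1-p)^n
p = 10/100 = 0.1
1 - p = 0.9
(1 - p)^50 = 0.9^50 = 0.005154
P(at least one) = 1 - 0.005154 = 0.9948

0.9948


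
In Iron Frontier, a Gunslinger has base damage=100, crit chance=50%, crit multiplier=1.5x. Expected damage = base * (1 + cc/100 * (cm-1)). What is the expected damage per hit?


E[dmg] = base * (1 + crit_chance * (crit_mult - 1))
cc as decimal = 50/100 = 0.5
cm - 1 = 1.5 - 1 = 0.5
Bonus factor = 0.5 * 0.5 = 0.25
Total multiplier = 1 + 0.25 = 1.25
Expected damage = 100 * 1.25 = 125.00

125.00 damage


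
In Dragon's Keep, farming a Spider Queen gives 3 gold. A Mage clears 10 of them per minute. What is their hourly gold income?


Gold per minute = 3 * 10 = 30
Gold per hour = 30 * 60 = 1800

1800 gold/hour


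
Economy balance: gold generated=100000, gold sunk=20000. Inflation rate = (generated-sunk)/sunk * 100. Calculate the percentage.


Net gold = 100000 - 20000 = 80000
Inflation rate = net / sunk * 100 = 80000 / 20000 * 100
= 4.0 * 100
= 400.00%

400.00%


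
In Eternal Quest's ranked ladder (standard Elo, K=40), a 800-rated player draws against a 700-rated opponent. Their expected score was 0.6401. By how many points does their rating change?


Elo update: delta = K * (S - Ea), where S = 0.5 (draws)
S - Ea = 0.5 - 0.6401 = -0.1401
Rating change = 40 * -0.1401
= -5.60

-5.60 rating points


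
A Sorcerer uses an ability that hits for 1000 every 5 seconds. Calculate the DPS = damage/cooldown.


DPS = damage / cooldown
= 1000 / 5
= 200.00

200.00 DPS


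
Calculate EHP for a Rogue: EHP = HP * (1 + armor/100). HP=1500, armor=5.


EHP = 1500 * (1 + 5/100)
= 1500 * (1 + 0.05)
= 1500 * 1.05
= 1575.0

1575.0 EHP


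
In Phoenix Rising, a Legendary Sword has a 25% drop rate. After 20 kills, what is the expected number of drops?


Expected drops = kills * (drop_rate / 100)
= 20 * (25 / 100)
= 20 * 0.25
= 5.0

5.0 drops


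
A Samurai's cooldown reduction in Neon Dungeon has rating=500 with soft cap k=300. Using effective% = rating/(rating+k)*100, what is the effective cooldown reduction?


effective% = rating / (rating + k) * 100
= 500 / (500 + 300) * 100
= 500 / 800 * 100
= 0.625 * 100
= 62.50%

62.50%


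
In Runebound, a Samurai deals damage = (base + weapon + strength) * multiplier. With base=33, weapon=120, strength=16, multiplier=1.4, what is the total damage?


Sum base + weapon + str = 33 + 120 + 16 = 169
Multiply by 1.4:
169 * 1.4 = 236.6

236.6 damage


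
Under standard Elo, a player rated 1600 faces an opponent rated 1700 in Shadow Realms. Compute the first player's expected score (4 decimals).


Elo expected score: Ea = 1/(1 + 10^((Rb-Ra)/400))
Rb - Ra = 1700 - 1600 = 100
(Rb-Ra)/400 = 100/400 = 0.25
10^0.25 = 1.778279
Ea = 1/(1 + 1.778279) = 1/2.778279 = 0.3599

0.3599


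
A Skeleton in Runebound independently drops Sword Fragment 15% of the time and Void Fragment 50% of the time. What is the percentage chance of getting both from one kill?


For independent events, P(both) = P(A) * P(B)
= 15% * 50%
= 750 / 100 %
= 7.5%

7.5%


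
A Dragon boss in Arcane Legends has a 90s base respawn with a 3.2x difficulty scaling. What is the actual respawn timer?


Respawn time = base * multiplier
= 90 * 3.2
= 288.0 seconds

288.0 seconds


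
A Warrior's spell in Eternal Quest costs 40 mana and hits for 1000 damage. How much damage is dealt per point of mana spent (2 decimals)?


Efficiency = damage / mana
= 1000 / 40
= 25.00

25.00 dmg/mana


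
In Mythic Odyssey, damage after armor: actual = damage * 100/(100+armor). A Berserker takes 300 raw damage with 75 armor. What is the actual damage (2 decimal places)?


actual = 300 * 100 / (100 + 75)
= 300 * 100 / 175
= 30000 / 175
= 171.43

171.43 damage


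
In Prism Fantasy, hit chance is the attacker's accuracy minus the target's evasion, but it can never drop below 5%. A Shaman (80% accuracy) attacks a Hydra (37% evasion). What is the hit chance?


accuracy - evasion = 80 - 37 = 43
Apply floor: max(43, 5) = 43
Hit chance = 43%

43%


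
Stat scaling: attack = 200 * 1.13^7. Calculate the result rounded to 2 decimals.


value = base * growth^level
= 200 * 1.13^7
= 200 * 2.352605
= 470.52

470.52 attack


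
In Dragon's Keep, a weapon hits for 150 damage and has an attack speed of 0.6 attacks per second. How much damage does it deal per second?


DPS = damage * attack_speed
= 150 * 0.6
= 90.0

90.0 DPS


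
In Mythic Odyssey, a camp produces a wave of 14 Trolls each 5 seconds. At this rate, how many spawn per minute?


Spawns per minute = count * (60 / interval)
= 14 * (60 / 5)
= 14 * 12.0
= 168.0

168.0 per minute


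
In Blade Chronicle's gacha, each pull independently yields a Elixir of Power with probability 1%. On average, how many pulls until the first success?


Expected pulls for a geometric distribution = 1/p = 100 / rate%
= 100 / 1
= 100.0

100.0 pulls


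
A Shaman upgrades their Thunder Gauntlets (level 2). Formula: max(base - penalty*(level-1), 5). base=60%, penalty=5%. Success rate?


raw_rate = 60 - 5 * (2 - 1)
= 60 - 5 * 1
= 60 - 5
= 55
Apply floor: max(55, 5) = 55%

55%


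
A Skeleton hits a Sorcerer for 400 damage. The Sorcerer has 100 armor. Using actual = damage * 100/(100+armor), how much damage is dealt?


actual = 400 * 100 / (100 + 100)
= 400 * 100 / 200
= 40000 / 200
= 200.00

200.00 damage


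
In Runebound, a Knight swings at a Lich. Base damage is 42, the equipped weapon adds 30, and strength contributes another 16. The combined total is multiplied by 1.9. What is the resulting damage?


Sum base + weapon + str = 42 + 30 + 16 = 88
Multiply by 1.9:
88 * 1.9 = 167.2

167.2 damage


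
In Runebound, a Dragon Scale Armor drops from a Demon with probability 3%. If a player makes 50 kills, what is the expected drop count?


Expected drops = kills * (drop_rate / 100)
= 50 * (3 / 100)
= 50 * 0.03
= 1.5

1.5 drops


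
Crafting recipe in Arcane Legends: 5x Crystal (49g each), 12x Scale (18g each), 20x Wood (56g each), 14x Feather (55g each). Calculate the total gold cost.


Cost breakdown:
  Crystal: 5 * 49 = 245
  Scale: 12 * 18 = 216
  Wood: 20 * 56 = 1120
  Feather: 14 * 55 = 770
Total = 245 + 216 + 1120 + 770 = 2351

2351 gold


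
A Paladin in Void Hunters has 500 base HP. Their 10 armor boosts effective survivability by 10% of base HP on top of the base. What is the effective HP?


EHP = 500 * (1 + 10/100)
= 500 * (1 + 0.1)
= 500 * 1.1
= 550.0

550.0 EHP


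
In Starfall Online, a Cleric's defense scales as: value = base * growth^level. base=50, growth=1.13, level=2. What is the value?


value = base * growth^level
= 50 * 1.13^2
= 50 * 1.2769
= 63.85

63.85 defense


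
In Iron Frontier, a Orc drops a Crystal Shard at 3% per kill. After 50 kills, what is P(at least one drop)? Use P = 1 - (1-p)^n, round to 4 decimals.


P(at least one) = 1 - P(none) = 1 - (1-p)^n
p = 3/100 = 0.03
1 - p = 0.97
(1 - p)^50 = 0.97^50 = 0.218065
P(at least one) = 1 - 0.218065 = 0.7819

0.7819


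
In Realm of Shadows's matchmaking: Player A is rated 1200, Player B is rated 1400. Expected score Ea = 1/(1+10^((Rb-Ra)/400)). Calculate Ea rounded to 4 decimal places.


Elo expected score: Ea = 1/(1 + 10^((Rb-Ra)/400))
Rb - Ra = 1400 - 1200 = 200
(Rb-Ra)/400 = 200/400 = 0.5
10^0.5 = 3.162278
Ea = 1/(1 + 3.162278) = 1/4.162278 = 0.2403

0.2403


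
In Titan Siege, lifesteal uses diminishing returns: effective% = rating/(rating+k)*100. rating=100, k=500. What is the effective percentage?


effective% = rating / (rating + k) * 100
= 100 / (100 + 500) * 100
= 100 / 600 * 100
= 0.166667 * 100
= 16.67%

16.67%


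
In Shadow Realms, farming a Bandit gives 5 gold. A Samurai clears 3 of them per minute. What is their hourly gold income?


Gold per minute = 5 * 3 = 15
Gold per hour = 15 * 60 = 900

900 gold/hour


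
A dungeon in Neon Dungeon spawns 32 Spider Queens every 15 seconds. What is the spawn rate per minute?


Spawns per minute = count * (60 / interval)
= 32 * (60 / 15)
= 32 * 4.0
= 128.0

128.0 per minute


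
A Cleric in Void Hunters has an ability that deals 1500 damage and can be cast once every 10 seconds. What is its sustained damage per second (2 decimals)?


DPS = damage / cooldown
= 1500 / 10
= 150.00

150.00 DPS


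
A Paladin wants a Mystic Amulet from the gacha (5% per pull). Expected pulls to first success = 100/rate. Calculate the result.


Expected pulls for a geometric distribution = 1/p = 100 / rate%
= 100 / 5
= 20.0

20.0 pulls


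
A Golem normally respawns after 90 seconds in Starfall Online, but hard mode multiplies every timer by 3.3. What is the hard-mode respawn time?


Respawn time = base * multiplier
= 90 * 3.3
= 297.0 seconds

297.0 seconds


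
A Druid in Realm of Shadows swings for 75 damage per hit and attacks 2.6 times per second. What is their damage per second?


DPS = damage * attack_speed
= 75 * 2.6
= 195.0

195.0 DPS


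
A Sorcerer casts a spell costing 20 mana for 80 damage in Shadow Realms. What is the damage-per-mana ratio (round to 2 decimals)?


Efficiency = damage / mana
= 80 / 20
= 4.00

4.00 dmg/mana


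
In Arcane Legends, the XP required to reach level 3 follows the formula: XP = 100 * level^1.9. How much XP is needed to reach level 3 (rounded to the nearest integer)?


XP = 100 * level^1.9
Substitute level = 3:
XP = 100 * 3^1.9
= 100 * 8.0636
= 806

806 XP


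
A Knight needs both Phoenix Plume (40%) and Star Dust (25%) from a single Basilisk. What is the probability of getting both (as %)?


For independent events, P(both) = P(A) * P(B)
= 40% * 25%
= 1000 / 100 %
= 10.0%

10.0%


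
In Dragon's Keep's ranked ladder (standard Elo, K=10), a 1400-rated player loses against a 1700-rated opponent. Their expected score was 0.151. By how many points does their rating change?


Elo update: delta = K * (S - Ea), where S = 0 (loses)
S - Ea = 0 - 0.151 = -0.151
Rating change = 10 * -0.151
= -1.51

-1.51 rating points


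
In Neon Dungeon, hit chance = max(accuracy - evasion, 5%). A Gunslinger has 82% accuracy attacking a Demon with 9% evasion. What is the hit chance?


accuracy - evasion = 82 - 9 = 73
Apply floor: max(73, 5) = 73
Hit chance = 73%

73%


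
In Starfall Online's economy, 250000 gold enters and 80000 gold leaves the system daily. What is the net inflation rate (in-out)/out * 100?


Net gold = 250000 - 80000 = 170000
Inflation rate = net / sunk * 100 = 170000 / 80000 * 100
= 2.125 * 100
= 212.50%

212.50%


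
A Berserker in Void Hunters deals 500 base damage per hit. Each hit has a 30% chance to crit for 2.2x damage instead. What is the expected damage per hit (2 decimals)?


E[dmg] = base * (1 + crit_chance * (crit_mult - 1))
cc as decimal = 30/100 = 0.3
cm - 1 = 2.2 - 1 = 1.2
Bonus factor = 0.3 * 1.2 = 0.36
Total multiplier = 1 + 0.36 = 1.36
Expected damage = 500 * 1.36 = 680.00

680.00 damage


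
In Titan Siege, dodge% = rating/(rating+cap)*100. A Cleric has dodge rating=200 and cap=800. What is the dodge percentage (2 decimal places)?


dodge% = 200 / (200 + 800) * 100
= 200 / 1000 * 100
= 0.2 * 100
= 20.00%

20.00%


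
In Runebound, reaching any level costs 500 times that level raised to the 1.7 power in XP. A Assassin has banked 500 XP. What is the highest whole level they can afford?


XP = 500 * level^1.7, so level = (XP / 500)^(1/1.7)
= (500 / 500)^(1/1.7)
= 1.0^0.5882
= 1.0
Floor: level = 1

level 1


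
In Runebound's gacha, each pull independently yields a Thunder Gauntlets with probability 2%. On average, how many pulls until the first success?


Expected pulls for a geometric distribution = 1/p = 100 / rate%
= 100 / 2
= 50.0

50.0 pulls


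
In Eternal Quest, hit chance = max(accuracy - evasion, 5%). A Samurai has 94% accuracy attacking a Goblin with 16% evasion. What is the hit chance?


accuracy - evasion = 94 - 16 = 78
Apply floor: max(78, 5) = 78
Hit chance = 78%

78%


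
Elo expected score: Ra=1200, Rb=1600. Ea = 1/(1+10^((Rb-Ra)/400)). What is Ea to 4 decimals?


Elo expected score: Ea = 1/(1 + 10^((Rb-Ra)/400))
Rb - Ra = 1600 - 1200 = 400
(Rb-Ra)/400 = 400/400 = 1.0
10^1.0 = 10.0
Ea = 1/(1 + 10.0) = 1/11.0 = 0.0909

0.0909
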